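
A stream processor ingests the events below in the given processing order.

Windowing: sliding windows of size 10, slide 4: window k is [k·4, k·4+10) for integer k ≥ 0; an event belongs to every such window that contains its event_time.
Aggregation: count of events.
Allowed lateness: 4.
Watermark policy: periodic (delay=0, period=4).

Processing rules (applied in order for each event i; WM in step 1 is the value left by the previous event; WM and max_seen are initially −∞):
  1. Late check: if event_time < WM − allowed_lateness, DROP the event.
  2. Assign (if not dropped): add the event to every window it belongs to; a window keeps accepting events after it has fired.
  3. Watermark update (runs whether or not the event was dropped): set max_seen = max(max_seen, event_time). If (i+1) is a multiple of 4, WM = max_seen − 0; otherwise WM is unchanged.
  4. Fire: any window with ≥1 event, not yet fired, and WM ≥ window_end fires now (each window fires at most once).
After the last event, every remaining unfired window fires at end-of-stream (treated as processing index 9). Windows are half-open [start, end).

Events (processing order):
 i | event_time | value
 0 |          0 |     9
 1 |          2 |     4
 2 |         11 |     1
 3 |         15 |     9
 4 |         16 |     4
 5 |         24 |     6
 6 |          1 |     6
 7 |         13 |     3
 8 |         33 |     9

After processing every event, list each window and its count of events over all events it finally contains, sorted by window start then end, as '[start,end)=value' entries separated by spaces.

[0,10)=2 [4,14)=2 [8,18)=4 [12,22)=3 [16,26)=2 [20,30)=1 [24,34)=2 [28,38)=1 [32,42)=1

i=0 t=0 v=9: → [0,10); WM=−∞
i=1 t=2 v=4: → [0,10); WM=−∞
i=2 t=11 v=1: → [8,18),[4,14); WM=−∞
i=3 t=15 v=9: → [12,22),[8,18); WM=15; [0,10) fires=2 [4,14) fires=1
i=4 t=16 v=4: → [16,26),[12,22),[8,18); WM=15
i=5 t=24 v=6: → [24,34),[20,30),[16,26); WM=15
i=6 t=1 v=6: DROP (t<15-4); WM=15
i=7 t=13 v=3: → [12,22),[8,18),[4,14); WM=24; [8,18) fires=4 [12,22) fires=3
i=8 t=33 v=9: → [32,42),[28,38),[24,34); WM=24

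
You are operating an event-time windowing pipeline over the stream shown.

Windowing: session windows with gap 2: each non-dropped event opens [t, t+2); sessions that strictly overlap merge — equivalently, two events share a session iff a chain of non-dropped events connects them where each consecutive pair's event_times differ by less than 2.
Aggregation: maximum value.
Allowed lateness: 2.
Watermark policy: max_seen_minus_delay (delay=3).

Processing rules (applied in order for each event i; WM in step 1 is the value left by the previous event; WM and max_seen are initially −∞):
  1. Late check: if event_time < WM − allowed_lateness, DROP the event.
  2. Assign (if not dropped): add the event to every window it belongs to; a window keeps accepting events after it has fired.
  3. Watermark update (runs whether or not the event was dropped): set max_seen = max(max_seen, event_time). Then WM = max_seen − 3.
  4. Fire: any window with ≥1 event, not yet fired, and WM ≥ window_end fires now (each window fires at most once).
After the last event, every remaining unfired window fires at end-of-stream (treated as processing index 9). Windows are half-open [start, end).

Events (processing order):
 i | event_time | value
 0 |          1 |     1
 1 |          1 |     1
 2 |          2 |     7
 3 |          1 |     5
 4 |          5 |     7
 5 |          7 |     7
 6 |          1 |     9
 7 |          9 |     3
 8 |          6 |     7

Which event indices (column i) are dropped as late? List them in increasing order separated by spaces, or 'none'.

i=0 t=1 v=1: → [1,3); WM=-2
i=1 t=1 v=1: → [1,3); WM=-2
i=2 t=2 v=7: → [1,4); WM=-1
i=3 t=1 v=5: → [1,4); WM=-1
i=4 t=5 v=7: → [5,7); WM=2
i=5 t=7 v=7: → [7,9); WM=4
i=6 t=1 v=9: DROP (t<4-2); WM=4
i=7 t=9 v=3: → [9,11); WM=6
i=8 t=6 v=7: → [5,9); WM=6

6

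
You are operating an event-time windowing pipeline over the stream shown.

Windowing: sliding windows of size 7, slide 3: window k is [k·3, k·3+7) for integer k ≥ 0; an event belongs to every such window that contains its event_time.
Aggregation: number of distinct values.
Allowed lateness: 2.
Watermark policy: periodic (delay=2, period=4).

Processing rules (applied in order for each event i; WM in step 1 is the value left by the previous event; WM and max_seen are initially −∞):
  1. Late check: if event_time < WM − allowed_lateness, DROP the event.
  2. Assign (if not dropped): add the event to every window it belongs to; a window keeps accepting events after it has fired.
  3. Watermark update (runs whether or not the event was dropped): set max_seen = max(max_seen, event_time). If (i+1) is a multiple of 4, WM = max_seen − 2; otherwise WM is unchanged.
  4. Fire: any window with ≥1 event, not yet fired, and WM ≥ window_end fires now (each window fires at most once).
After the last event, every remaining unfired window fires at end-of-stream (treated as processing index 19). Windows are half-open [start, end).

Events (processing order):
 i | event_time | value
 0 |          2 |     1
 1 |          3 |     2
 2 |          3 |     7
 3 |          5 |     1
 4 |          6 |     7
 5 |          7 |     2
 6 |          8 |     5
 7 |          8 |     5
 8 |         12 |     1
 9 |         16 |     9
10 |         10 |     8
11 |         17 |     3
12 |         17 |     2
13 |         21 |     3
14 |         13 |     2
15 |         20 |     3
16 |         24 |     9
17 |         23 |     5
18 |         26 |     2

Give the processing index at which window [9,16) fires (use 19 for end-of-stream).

15

i=0 t=2 v=1: → [0,7); WM=−∞
i=1 t=3 v=2: → [3,10),[0,7); WM=−∞
i=2 t=3 v=7: → [3,10),[0,7); WM=−∞
i=3 t=5 v=1: → [3,10),[0,7); WM=3
i=4 t=6 v=7: → [6,13),[3,10),[0,7); WM=3
i=5 t=7 v=2: → [6,13),[3,10); WM=3
i=6 t=8 v=5: → [6,13),[3,10); WM=3
i=7 t=8 v=5: → [6,13),[3,10); WM=6
i=8 t=12 v=1: → [12,19),[9,16),[6,13); WM=6
i=9 t=16 v=9: → [15,22),[12,19); WM=6
i=10 t=10 v=8: → [9,16),[6,13); WM=6
i=11 t=17 v=3: → [15,22),[12,19); WM=15; [0,7) fires=3 [3,10) fires=4 [6,13) fires=5
i=12 t=17 v=2: → [15,22),[12,19); WM=15
i=13 t=21 v=3: → [21,28),[18,25),[15,22); WM=15
i=14 t=13 v=2: → [12,19),[9,16); WM=15
i=15 t=20 v=3: → [18,25),[15,22); WM=19; [9,16) fires=3 [12,19) fires=4
i=16 t=24 v=9: → [24,31),[21,28),[18,25); WM=19
i=17 t=23 v=5: → [21,28),[18,25); WM=19
i=18 t=26 v=2: → [24,31),[21,28); WM=19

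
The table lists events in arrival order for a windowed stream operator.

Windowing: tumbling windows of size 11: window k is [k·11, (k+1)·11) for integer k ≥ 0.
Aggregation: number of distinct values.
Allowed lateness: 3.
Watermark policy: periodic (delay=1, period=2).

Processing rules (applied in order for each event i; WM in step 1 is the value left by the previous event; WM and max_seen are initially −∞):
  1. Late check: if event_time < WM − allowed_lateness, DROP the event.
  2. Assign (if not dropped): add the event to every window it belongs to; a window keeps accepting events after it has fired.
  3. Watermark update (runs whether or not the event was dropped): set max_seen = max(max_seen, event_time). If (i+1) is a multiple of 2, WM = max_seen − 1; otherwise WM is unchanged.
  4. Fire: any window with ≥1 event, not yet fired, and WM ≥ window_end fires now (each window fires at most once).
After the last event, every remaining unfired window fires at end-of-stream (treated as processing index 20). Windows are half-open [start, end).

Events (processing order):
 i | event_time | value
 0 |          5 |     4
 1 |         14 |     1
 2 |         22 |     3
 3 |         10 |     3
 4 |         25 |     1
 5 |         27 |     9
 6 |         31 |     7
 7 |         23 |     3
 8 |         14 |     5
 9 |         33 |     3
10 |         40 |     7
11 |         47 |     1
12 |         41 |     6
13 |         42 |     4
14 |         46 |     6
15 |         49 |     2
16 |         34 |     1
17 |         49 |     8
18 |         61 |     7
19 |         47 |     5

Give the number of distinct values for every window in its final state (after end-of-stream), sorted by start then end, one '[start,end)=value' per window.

[0,11)=2 [11,22)=1 [22,33)=4 [33,44)=2 [44,55)=5 [55,66)=1

i=0 t=5 v=4: → [0,11); WM=−∞
i=1 t=14 v=1: → [11,22); WM=13; [0,11) fires=1
i=2 t=22 v=3: → [22,33); WM=13
i=3 t=10 v=3: → [0,11); WM=21
i=4 t=25 v=1: → [22,33); WM=21
i=5 t=27 v=9: → [22,33); WM=26; [11,22) fires=1
i=6 t=31 v=7: → [22,33); WM=26
i=7 t=23 v=3: → [22,33); WM=30
i=8 t=14 v=5: DROP (t<30-3); WM=30
i=9 t=33 v=3: → [33,44); WM=32
i=10 t=40 v=7: → [33,44); WM=32
i=11 t=47 v=1: → [44,55); WM=46; [22,33) fires=4 [33,44) fires=2
i=12 t=41 v=6: DROP (t<46-3); WM=46
i=13 t=42 v=4: DROP (t<46-3); WM=46
i=14 t=46 v=6: → [44,55); WM=46
i=15 t=49 v=2: → [44,55); WM=48
i=16 t=34 v=1: DROP (t<48-3); WM=48
i=17 t=49 v=8: → [44,55); WM=48
i=18 t=61 v=7: → [55,66); WM=48
i=19 t=47 v=5: → [44,55); WM=60; [44,55) fires=5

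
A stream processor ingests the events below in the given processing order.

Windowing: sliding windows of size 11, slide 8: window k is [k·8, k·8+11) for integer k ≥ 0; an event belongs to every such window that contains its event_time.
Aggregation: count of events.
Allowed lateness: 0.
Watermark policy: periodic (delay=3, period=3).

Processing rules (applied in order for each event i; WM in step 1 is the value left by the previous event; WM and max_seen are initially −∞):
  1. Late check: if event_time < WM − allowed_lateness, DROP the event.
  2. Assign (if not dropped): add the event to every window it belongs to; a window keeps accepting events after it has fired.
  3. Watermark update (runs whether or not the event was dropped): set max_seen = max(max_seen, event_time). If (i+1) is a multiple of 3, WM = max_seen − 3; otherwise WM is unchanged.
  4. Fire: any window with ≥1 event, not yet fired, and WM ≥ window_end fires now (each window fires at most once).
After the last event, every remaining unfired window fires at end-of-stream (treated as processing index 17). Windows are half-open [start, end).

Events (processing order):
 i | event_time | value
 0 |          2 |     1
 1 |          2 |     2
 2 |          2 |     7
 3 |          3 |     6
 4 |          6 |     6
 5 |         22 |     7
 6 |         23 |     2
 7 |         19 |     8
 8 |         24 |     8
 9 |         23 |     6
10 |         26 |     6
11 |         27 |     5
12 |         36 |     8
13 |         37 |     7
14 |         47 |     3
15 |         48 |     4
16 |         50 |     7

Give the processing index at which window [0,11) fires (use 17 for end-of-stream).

i=0 t=2 v=1: → [0,11); WM=−∞
i=1 t=2 v=2: → [0,11); WM=−∞
i=2 t=2 v=7: → [0,11); WM=-1
i=3 t=3 v=6: → [0,11); WM=-1
i=4 t=6 v=6: → [0,11); WM=-1
i=5 t=22 v=7: → [16,27); WM=19; [0,11) fires=5
i=6 t=23 v=2: → [16,27); WM=19
i=7 t=19 v=8: → [16,27); WM=19
i=8 t=24 v=8: → [24,35),[16,27); WM=21
i=9 t=23 v=6: → [16,27); WM=21
i=10 t=26 v=6: → [24,35),[16,27); WM=21
i=11 t=27 v=5: → [24,35); WM=24
i=12 t=36 v=8: → [32,43); WM=24
i=13 t=37 v=7: → [32,43); WM=24
i=14 t=47 v=3: → [40,51); WM=44; [16,27) fires=6 [24,35) fires=3 [32,43) fires=2
i=15 t=48 v=4: → [48,59),[40,51); WM=44
i=16 t=50 v=7: → [48,59),[40,51); WM=44

5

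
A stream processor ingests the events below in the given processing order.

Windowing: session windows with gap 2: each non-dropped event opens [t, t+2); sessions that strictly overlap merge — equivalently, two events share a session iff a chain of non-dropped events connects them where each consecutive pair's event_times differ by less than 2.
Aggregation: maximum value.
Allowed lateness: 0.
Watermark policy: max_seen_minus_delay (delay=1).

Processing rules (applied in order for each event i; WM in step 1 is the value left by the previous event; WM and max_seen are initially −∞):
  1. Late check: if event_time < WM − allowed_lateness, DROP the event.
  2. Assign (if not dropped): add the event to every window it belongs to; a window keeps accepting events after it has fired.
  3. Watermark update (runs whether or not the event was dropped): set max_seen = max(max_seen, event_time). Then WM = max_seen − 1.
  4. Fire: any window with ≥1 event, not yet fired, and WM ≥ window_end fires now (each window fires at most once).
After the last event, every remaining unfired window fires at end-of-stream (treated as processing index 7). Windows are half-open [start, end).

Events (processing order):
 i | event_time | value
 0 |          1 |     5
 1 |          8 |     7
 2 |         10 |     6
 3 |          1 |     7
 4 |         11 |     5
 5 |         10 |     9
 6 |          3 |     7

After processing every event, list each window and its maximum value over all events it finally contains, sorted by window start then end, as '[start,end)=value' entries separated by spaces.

i=0 t=1 v=5: → [1,3); WM=0
i=1 t=8 v=7: → [8,10); WM=7
i=2 t=10 v=6: → [10,12); WM=9
i=3 t=1 v=7: DROP (t<9-0); WM=9
i=4 t=11 v=5: → [10,13); WM=10
i=5 t=10 v=9: → [10,13); WM=10
i=6 t=3 v=7: DROP (t<10-0); WM=10

[1,3)=5 [8,10)=7 [10,13)=9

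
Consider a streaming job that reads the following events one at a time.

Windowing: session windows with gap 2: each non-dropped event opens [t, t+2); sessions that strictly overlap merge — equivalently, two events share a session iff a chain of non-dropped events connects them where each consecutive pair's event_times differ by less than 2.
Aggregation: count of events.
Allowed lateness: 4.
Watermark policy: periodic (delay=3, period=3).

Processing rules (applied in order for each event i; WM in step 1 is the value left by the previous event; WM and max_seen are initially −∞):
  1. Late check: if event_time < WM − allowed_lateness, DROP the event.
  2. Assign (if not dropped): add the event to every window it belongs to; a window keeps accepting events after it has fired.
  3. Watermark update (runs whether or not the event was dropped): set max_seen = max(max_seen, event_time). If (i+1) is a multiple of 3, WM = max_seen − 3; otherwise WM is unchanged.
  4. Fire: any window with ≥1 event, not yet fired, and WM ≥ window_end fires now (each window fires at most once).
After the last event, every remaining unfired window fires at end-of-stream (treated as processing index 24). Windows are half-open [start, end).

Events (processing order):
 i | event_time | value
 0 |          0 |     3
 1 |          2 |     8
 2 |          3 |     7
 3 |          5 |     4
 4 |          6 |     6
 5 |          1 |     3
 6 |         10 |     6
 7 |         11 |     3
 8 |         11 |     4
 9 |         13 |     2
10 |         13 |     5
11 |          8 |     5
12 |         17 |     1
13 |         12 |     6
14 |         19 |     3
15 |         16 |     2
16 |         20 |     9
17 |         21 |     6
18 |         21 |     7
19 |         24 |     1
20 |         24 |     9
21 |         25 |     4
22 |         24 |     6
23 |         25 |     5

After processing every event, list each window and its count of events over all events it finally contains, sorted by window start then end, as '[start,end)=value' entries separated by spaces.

[0,5)=4 [5,8)=2 [8,10)=1 [10,15)=6 [16,19)=2 [19,23)=4 [24,27)=5

i=0 t=0 v=3: → [0,2); WM=−∞
i=1 t=2 v=8: → [2,4); WM=−∞
i=2 t=3 v=7: → [2,5); WM=0
i=3 t=5 v=4: → [5,7); WM=0
i=4 t=6 v=6: → [5,8); WM=0
i=5 t=1 v=3: → [0,5); WM=3
i=6 t=10 v=6: → [10,12); WM=3
i=7 t=11 v=3: → [10,13); WM=3
i=8 t=11 v=4: → [10,13); WM=8
i=9 t=13 v=2: → [13,15); WM=8
i=10 t=13 v=5: → [13,15); WM=8
i=11 t=8 v=5: → [8,10); WM=10
i=12 t=17 v=1: → [17,19); WM=10
i=13 t=12 v=6: → [10,15); WM=10
i=14 t=19 v=3: → [19,21); WM=16
i=15 t=16 v=2: → [16,19); WM=16
i=16 t=20 v=9: → [19,22); WM=16
i=17 t=21 v=6: → [19,23); WM=18
i=18 t=21 v=7: → [19,23); WM=18
i=19 t=24 v=1: → [24,26); WM=18
i=20 t=24 v=9: → [24,26); WM=21
i=21 t=25 v=4: → [24,27); WM=21
i=22 t=24 v=6: → [24,27); WM=21
i=23 t=25 v=5: → [24,27); WM=22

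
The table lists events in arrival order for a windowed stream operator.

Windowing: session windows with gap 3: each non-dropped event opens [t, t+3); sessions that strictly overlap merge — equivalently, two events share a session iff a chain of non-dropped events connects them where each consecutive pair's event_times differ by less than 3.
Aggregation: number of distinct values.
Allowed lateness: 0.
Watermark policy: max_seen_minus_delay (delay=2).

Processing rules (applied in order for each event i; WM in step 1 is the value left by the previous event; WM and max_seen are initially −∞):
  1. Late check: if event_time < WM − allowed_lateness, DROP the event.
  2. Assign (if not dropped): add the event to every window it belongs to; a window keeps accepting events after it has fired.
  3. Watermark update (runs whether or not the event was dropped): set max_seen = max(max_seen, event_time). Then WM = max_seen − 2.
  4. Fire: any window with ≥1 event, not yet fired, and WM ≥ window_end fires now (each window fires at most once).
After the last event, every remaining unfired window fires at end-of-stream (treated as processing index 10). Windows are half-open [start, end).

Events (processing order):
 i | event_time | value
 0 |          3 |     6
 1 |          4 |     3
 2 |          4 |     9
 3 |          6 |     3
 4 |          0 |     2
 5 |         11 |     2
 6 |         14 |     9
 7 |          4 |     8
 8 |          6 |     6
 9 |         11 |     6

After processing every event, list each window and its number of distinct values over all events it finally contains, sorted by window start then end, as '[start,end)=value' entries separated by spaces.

i=0 t=3 v=6: → [3,6); WM=1
i=1 t=4 v=3: → [3,7); WM=2
i=2 t=4 v=9: → [3,7); WM=2
i=3 t=6 v=3: → [3,9); WM=4
i=4 t=0 v=2: DROP (t<4-0); WM=4
i=5 t=11 v=2: → [11,14); WM=9
i=6 t=14 v=9: → [14,17); WM=12
i=7 t=4 v=8: DROP (t<12-0); WM=12
i=8 t=6 v=6: DROP (t<12-0); WM=12
i=9 t=11 v=6: DROP (t<12-0); WM=12

[3,9)=3 [11,14)=1 [14,17)=1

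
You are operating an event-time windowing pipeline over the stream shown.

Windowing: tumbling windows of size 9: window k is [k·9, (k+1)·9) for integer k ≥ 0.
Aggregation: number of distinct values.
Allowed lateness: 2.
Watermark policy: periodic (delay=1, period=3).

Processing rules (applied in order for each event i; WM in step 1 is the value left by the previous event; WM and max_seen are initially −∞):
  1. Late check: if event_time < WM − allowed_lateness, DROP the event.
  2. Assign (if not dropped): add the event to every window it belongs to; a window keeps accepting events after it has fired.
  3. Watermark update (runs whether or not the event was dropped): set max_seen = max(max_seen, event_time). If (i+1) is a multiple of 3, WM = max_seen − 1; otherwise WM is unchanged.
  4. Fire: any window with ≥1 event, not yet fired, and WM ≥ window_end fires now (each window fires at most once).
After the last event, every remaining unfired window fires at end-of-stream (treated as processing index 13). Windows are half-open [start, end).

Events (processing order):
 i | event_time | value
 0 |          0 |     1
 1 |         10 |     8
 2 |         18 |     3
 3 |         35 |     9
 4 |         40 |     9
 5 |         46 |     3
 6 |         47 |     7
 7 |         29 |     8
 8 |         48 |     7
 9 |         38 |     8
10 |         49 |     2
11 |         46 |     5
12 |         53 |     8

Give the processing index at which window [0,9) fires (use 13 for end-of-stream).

2

i=0 t=0 v=1: → [0,9); WM=−∞
i=1 t=10 v=8: → [9,18); WM=−∞
i=2 t=18 v=3: → [18,27); WM=17; [0,9) fires=1
i=3 t=35 v=9: → [27,36); WM=17
i=4 t=40 v=9: → [36,45); WM=17
i=5 t=46 v=3: → [45,54); WM=45; [9,18) fires=1 [18,27) fires=1 [27,36) fires=1 [36,45) fires=1
i=6 t=47 v=7: → [45,54); WM=45
i=7 t=29 v=8: DROP (t<45-2); WM=45
i=8 t=48 v=7: → [45,54); WM=47
i=9 t=38 v=8: DROP (t<47-2); WM=47
i=10 t=49 v=2: → [45,54); WM=47
i=11 t=46 v=5: → [45,54); WM=48
i=12 t=53 v=8: → [45,54); WM=48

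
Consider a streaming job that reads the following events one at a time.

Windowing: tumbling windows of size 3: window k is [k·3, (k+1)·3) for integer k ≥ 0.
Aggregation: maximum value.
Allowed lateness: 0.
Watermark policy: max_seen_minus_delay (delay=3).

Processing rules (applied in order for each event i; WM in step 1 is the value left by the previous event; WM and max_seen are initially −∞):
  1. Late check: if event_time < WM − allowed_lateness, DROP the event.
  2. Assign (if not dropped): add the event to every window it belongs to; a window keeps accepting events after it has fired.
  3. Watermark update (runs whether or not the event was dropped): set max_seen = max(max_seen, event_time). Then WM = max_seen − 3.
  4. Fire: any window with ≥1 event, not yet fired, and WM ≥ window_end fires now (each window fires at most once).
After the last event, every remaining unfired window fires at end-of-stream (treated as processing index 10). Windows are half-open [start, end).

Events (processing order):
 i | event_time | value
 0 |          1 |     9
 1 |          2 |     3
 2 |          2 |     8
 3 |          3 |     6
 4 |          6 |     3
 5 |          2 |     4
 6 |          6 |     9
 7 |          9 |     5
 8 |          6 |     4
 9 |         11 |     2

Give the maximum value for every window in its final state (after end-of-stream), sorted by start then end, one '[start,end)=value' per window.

[0,3)=9 [3,6)=6 [6,9)=9 [9,12)=5

i=0 t=1 v=9: → [0,3); WM=-2
i=1 t=2 v=3: → [0,3); WM=-1
i=2 t=2 v=8: → [0,3); WM=-1
i=3 t=3 v=6: → [3,6); WM=0
i=4 t=6 v=3: → [6,9); WM=3; [0,3) fires=9
i=5 t=2 v=4: DROP (t<3-0); WM=3
i=6 t=6 v=9: → [6,9); WM=3
i=7 t=9 v=5: → [9,12); WM=6; [3,6) fires=6
i=8 t=6 v=4: → [6,9); WM=6
i=9 t=11 v=2: → [9,12); WM=8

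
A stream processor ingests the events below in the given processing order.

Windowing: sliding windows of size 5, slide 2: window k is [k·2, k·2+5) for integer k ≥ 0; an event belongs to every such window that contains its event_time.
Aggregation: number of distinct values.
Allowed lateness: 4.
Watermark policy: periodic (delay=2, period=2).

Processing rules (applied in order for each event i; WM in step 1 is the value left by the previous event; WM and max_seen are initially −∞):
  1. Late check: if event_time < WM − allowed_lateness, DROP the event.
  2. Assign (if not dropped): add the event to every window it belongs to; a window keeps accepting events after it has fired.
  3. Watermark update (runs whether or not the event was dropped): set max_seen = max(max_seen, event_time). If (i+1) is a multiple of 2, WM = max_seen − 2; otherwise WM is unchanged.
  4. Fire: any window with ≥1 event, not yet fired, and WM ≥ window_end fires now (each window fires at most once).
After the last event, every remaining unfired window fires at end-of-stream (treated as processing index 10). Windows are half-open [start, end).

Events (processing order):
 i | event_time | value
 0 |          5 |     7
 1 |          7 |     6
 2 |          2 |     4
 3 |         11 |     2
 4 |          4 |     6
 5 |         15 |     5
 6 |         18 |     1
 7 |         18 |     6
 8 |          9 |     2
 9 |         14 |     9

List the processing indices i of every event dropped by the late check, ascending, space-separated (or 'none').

i=0 t=5 v=7: → [4,9),[2,7); WM=−∞
i=1 t=7 v=6: → [6,11),[4,9); WM=5
i=2 t=2 v=4: → [2,7),[0,5); WM=5; [0,5) fires=1
i=3 t=11 v=2: → [10,15),[8,13); WM=9; [2,7) fires=2 [4,9) fires=2
i=4 t=4 v=6: DROP (t<9-4); WM=9
i=5 t=15 v=5: → [14,19),[12,17); WM=13; [6,11) fires=1 [8,13) fires=1
i=6 t=18 v=1: → [18,23),[16,21),[14,19); WM=13
i=7 t=18 v=6: → [18,23),[16,21),[14,19); WM=16; [10,15) fires=1
i=8 t=9 v=2: DROP (t<16-4); WM=16
i=9 t=14 v=9: → [14,19),[12,17),[10,15); WM=16

4 8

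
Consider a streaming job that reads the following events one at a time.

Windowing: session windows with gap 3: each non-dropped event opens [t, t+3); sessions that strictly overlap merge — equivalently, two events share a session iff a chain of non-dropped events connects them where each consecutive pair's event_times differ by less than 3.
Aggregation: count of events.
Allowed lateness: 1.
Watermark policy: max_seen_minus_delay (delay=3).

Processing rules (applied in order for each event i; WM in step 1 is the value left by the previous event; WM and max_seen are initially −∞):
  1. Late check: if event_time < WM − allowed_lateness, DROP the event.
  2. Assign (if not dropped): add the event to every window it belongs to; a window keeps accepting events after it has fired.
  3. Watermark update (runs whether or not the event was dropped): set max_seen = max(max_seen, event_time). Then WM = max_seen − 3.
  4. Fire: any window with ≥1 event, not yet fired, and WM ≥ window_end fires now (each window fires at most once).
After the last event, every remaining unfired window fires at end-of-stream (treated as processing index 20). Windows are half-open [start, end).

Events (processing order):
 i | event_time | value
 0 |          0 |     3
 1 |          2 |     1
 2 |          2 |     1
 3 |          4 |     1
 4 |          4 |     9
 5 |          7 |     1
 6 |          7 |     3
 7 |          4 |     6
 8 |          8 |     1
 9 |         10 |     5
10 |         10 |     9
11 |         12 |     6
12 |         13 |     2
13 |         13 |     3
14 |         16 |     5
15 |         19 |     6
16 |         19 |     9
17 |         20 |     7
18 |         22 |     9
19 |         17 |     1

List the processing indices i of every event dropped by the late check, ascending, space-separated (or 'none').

19

i=0 t=0 v=3: → [0,3); WM=-3
i=1 t=2 v=1: → [0,5); WM=-1
i=2 t=2 v=1: → [0,5); WM=-1
i=3 t=4 v=1: → [0,7); WM=1
i=4 t=4 v=9: → [0,7); WM=1
i=5 t=7 v=1: → [7,10); WM=4
i=6 t=7 v=3: → [7,10); WM=4
i=7 t=4 v=6: → [0,7); WM=4
i=8 t=8 v=1: → [7,11); WM=5
i=9 t=10 v=5: → [7,13); WM=7
i=10 t=10 v=9: → [7,13); WM=7
i=11 t=12 v=6: → [7,15); WM=9
i=12 t=13 v=2: → [7,16); WM=10
i=13 t=13 v=3: → [7,16); WM=10
i=14 t=16 v=5: → [16,19); WM=13
i=15 t=19 v=6: → [19,22); WM=16
i=16 t=19 v=9: → [19,22); WM=16
i=17 t=20 v=7: → [19,23); WM=17
i=18 t=22 v=9: → [19,25); WM=19
i=19 t=17 v=1: DROP (t<19-1); WM=19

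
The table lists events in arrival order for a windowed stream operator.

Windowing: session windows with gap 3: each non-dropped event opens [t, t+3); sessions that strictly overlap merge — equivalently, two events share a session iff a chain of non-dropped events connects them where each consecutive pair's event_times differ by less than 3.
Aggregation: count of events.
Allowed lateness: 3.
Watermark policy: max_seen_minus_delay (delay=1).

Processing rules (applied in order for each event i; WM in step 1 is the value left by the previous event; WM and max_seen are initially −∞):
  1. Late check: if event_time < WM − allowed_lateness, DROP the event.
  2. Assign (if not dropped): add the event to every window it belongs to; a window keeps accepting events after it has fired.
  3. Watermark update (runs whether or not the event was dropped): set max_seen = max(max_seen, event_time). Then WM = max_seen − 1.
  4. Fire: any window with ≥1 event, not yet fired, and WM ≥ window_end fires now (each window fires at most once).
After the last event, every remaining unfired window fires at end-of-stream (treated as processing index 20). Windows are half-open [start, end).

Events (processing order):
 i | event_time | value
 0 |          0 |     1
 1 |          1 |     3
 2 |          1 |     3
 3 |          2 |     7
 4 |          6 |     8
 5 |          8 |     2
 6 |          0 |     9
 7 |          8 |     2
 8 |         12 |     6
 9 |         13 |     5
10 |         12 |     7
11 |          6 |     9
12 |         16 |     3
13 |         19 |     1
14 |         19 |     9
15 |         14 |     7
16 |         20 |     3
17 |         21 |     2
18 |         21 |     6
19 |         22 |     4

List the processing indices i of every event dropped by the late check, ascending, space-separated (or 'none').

6 11 15

i=0 t=0 v=1: → [0,3); WM=-1
i=1 t=1 v=3: → [0,4); WM=0
i=2 t=1 v=3: → [0,4); WM=0
i=3 t=2 v=7: → [0,5); WM=1
i=4 t=6 v=8: → [6,9); WM=5
i=5 t=8 v=2: → [6,11); WM=7
i=6 t=0 v=9: DROP (t<7-3); WM=7
i=7 t=8 v=2: → [6,11); WM=7
i=8 t=12 v=6: → [12,15); WM=11
i=9 t=13 v=5: → [12,16); WM=12
i=10 t=12 v=7: → [12,16); WM=12
i=11 t=6 v=9: DROP (t<12-3); WM=12
i=12 t=16 v=3: → [16,19); WM=15
i=13 t=19 v=1: → [19,22); WM=18
i=14 t=19 v=9: → [19,22); WM=18
i=15 t=14 v=7: DROP (t<18-3); WM=18
i=16 t=20 v=3: → [19,23); WM=19
i=17 t=21 v=2: → [19,24); WM=20
i=18 t=21 v=6: → [19,24); WM=20
i=19 t=22 v=4: → [19,25); WM=21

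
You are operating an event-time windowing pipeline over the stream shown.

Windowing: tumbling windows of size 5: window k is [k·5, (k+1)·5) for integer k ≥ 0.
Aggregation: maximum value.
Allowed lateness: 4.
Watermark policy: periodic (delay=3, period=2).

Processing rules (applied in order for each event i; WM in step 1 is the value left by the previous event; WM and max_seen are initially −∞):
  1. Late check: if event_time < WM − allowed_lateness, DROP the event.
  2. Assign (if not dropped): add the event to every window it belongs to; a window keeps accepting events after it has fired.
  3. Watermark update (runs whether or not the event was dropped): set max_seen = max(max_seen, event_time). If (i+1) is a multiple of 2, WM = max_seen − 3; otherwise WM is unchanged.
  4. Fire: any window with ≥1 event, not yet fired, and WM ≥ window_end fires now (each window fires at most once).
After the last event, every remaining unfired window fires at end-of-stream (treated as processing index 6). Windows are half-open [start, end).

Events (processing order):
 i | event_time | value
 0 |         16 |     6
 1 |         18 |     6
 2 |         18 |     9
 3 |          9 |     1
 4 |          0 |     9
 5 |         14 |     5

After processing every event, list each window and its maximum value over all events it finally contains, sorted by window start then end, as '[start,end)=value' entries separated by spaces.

i=0 t=16 v=6: → [15,20); WM=−∞
i=1 t=18 v=6: → [15,20); WM=15
i=2 t=18 v=9: → [15,20); WM=15
i=3 t=9 v=1: DROP (t<15-4); WM=15
i=4 t=0 v=9: DROP (t<15-4); WM=15
i=5 t=14 v=5: → [10,15); WM=15; [10,15) fires=5

[10,15)=5 [15,20)=9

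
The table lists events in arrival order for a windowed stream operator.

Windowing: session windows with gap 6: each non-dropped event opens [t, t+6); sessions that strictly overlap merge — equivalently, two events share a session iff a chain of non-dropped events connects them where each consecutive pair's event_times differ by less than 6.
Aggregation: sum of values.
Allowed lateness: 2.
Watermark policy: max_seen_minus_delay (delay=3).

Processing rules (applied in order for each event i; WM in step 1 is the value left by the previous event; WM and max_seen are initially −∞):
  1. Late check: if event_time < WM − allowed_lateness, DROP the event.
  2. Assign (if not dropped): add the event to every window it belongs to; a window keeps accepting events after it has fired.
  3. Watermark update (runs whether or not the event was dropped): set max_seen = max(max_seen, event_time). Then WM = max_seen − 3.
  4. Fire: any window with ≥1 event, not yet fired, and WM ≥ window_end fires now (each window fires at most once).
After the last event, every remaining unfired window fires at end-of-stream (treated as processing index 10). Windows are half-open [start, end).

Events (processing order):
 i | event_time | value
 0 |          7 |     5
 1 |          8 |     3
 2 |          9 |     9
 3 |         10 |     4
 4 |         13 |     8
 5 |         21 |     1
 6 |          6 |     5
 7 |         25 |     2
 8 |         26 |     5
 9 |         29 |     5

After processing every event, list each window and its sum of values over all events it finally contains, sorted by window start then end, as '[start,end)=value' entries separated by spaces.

[7,19)=29 [21,35)=13

i=0 t=7 v=5: → [7,13); WM=4
i=1 t=8 v=3: → [7,14); WM=5
i=2 t=9 v=9: → [7,15); WM=6
i=3 t=10 v=4: → [7,16); WM=7
i=4 t=13 v=8: → [7,19); WM=10
i=5 t=21 v=1: → [21,27); WM=18
i=6 t=6 v=5: DROP (t<18-2); WM=18
i=7 t=25 v=2: → [21,31); WM=22
i=8 t=26 v=5: → [21,32); WM=23
i=9 t=29 v=5: → [21,35); WM=26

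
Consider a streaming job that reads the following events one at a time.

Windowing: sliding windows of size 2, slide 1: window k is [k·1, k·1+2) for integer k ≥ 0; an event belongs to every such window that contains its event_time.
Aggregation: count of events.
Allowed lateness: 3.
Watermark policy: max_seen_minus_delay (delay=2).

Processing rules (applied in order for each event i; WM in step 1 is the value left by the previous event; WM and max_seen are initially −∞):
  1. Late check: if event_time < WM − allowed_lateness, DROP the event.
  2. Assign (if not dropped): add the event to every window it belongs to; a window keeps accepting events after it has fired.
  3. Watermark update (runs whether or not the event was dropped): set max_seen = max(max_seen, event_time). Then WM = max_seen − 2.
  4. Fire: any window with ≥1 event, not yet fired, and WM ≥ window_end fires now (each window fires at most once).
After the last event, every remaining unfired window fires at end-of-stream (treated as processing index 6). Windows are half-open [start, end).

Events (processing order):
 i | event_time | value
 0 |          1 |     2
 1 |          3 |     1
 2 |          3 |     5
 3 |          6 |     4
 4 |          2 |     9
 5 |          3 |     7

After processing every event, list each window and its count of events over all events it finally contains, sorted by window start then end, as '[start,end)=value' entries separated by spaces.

[0,2)=1 [1,3)=2 [2,4)=4 [3,5)=3 [5,7)=1 [6,8)=1

i=0 t=1 v=2: → [1,3),[0,2); WM=-1
i=1 t=3 v=1: → [3,5),[2,4); WM=1
i=2 t=3 v=5: → [3,5),[2,4); WM=1
i=3 t=6 v=4: → [6,8),[5,7); WM=4; [0,2) fires=1 [1,3) fires=1 [2,4) fires=2
i=4 t=2 v=9: → [2,4),[1,3); WM=4
i=5 t=3 v=7: → [3,5),[2,4); WM=4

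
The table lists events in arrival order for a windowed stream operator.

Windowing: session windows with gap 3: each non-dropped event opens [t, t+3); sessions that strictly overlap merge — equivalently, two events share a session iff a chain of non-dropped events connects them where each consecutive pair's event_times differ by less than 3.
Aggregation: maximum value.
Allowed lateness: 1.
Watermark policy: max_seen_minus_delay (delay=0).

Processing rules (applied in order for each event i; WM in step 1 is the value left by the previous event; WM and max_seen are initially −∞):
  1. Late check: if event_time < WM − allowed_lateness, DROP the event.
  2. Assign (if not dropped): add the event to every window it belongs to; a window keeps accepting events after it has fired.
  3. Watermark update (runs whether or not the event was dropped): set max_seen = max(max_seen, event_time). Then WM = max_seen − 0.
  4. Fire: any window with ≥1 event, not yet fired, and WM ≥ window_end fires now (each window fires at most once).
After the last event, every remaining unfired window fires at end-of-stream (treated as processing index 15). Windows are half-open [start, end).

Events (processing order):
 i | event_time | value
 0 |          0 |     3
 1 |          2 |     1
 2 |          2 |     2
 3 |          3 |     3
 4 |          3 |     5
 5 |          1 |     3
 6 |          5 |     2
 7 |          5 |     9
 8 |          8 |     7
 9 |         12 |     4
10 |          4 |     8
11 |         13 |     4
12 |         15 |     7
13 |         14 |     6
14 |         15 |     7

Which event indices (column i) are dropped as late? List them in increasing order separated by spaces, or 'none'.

i=0 t=0 v=3: → [0,3); WM=0
i=1 t=2 v=1: → [0,5); WM=2
i=2 t=2 v=2: → [0,5); WM=2
i=3 t=3 v=3: → [0,6); WM=3
i=4 t=3 v=5: → [0,6); WM=3
i=5 t=1 v=3: DROP (t<3-1); WM=3
i=6 t=5 v=2: → [0,8); WM=5
i=7 t=5 v=9: → [0,8); WM=5
i=8 t=8 v=7: → [8,11); WM=8
i=9 t=12 v=4: → [12,15); WM=12
i=10 t=4 v=8: DROP (t<12-1); WM=12
i=11 t=13 v=4: → [12,16); WM=13
i=12 t=15 v=7: → [12,18); WM=15
i=13 t=14 v=6: → [12,18); WM=15
i=14 t=15 v=7: → [12,18); WM=15

5 10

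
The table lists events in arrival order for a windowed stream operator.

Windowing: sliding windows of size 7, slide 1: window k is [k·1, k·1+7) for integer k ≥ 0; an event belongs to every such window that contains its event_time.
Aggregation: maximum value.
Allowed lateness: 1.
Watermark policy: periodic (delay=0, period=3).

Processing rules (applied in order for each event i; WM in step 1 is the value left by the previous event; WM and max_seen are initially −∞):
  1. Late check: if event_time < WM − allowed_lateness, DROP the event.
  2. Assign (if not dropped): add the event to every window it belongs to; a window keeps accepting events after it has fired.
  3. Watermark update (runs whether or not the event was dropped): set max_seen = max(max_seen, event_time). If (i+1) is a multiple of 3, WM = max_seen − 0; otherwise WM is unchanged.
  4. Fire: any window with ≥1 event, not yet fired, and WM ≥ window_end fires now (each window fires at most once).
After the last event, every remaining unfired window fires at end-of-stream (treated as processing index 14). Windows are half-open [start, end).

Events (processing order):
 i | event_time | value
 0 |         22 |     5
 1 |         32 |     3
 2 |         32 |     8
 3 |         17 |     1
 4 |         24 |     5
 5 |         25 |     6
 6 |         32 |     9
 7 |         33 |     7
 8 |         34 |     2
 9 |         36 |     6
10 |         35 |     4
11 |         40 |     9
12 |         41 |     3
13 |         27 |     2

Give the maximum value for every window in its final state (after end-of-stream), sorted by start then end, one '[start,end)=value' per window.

i=0 t=22 v=5: → [22,29),[21,28),[20,27),[19,26),[18,25),[17,24),[16,23); WM=−∞
i=1 t=32 v=3: → [32,39),[31,38),[30,37),[29,36),[28,35),[27,34),[26,33); WM=−∞
i=2 t=32 v=8: → [32,39),[31,38),[30,37),[29,36),[28,35),[27,34),[26,33); WM=32; [16,23) fires=5 [17,24) fires=5 [18,25) fires=5 [19,26) fires=5 [20,27) fires=5 [21,28) fires=5 [22,29) fires=5
i=3 t=17 v=1: DROP (t<32-1); WM=32
i=4 t=24 v=5: DROP (t<32-1); WM=32
i=5 t=25 v=6: DROP (t<32-1); WM=32
i=6 t=32 v=9: → [32,39),[31,38),[30,37),[29,36),[28,35),[27,34),[26,33); WM=32
i=7 t=33 v=7: → [33,40),[32,39),[31,38),[30,37),[29,36),[28,35),[27,34); WM=32
i=8 t=34 v=2: → [34,41),[33,40),[32,39),[31,38),[30,37),[29,36),[28,35); WM=34; [26,33) fires=9 [27,34) fires=9
i=9 t=36 v=6: → [36,43),[35,42),[34,41),[33,40),[32,39),[31,38),[30,37); WM=34
i=10 t=35 v=4: → [35,42),[34,41),[33,40),[32,39),[31,38),[30,37),[29,36); WM=34
i=11 t=40 v=9: → [40,47),[39,46),[38,45),[37,44),[36,43),[35,42),[34,41); WM=40; [28,35) fires=9 [29,36) fires=9 [30,37) fires=9 [31,38) fires=9 [32,39) fires=9 [33,40) fires=7
i=12 t=41 v=3: → [41,48),[40,47),[39,46),[38,45),[37,44),[36,43),[35,42); WM=40
i=13 t=27 v=2: DROP (t<40-1); WM=40

[16,23)=5 [17,24)=5 [18,25)=5 [19,26)=5 [20,27)=5 [21,28)=5 [22,29)=5 [26,33)=9 [27,34)=9 [28,35)=9 [29,36)=9 [30,37)=9 [31,38)=9 [32,39)=9 [33,40)=7 [34,41)=9 [35,42)=9 [36,43)=9 [37,44)=9 [38,45)=9 [39,46)=9 [40,47)=9 [41,48)=3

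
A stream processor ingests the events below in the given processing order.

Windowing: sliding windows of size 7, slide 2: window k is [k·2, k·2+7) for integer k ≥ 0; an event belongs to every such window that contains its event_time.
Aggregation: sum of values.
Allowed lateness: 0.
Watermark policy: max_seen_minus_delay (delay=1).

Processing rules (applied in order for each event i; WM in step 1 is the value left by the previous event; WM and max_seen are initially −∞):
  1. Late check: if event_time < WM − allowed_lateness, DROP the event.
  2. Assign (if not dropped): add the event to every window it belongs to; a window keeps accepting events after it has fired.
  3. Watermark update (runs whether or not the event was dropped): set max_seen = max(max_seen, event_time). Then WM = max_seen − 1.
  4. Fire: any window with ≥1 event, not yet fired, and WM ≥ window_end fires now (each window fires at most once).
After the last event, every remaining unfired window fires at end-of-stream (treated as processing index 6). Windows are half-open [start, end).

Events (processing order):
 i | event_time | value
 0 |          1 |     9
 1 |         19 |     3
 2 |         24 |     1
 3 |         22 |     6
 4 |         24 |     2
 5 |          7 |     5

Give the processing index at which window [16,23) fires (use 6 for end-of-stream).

i=0 t=1 v=9: → [0,7); WM=0
i=1 t=19 v=3: → [18,25),[16,23),[14,21); WM=18; [0,7) fires=9
i=2 t=24 v=1: → [24,31),[22,29),[20,27),[18,25); WM=23; [14,21) fires=3 [16,23) fires=3
i=3 t=22 v=6: DROP (t<23-0); WM=23
i=4 t=24 v=2: → [24,31),[22,29),[20,27),[18,25); WM=23
i=5 t=7 v=5: DROP (t<23-0); WM=23

2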